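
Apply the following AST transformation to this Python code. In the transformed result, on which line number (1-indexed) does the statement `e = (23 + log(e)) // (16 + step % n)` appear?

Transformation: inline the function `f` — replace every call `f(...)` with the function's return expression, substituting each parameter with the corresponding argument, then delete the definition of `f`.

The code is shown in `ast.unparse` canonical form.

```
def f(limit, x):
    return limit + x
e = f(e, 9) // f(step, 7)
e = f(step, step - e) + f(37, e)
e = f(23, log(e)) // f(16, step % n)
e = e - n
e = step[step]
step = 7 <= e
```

3

Transformed code:
e = (e + 9) // (step + 7)
e = step + (step - e) + (37 + e)
e = (23 + log(e)) // (16 + step % n)
e = e - n
e = step[step]
step = 7 <= e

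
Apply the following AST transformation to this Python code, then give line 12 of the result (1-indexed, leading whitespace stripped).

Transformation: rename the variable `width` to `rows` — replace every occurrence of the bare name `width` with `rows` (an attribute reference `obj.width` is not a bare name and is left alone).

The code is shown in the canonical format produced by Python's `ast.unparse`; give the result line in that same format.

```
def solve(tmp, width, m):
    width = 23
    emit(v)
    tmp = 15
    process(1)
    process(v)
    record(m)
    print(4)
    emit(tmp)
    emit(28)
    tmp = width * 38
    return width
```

Transformed code:
def solve(tmp, rows, m):
    rows = 23
    emit(v)
    tmp = 15
    process(1)
    process(v)
    record(m)
    print(4)
    emit(tmp)
    emit(28)
    tmp = rows * 38
    return rows

return rows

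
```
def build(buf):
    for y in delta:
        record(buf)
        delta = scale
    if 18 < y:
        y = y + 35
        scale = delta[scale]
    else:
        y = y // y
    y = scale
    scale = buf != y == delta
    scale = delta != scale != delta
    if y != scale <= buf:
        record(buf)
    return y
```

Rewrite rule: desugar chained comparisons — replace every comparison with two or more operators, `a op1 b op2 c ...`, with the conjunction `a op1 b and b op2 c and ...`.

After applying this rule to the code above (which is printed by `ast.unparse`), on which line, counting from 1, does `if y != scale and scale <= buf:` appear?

13

Transformed code:
def build(buf):
    for y in delta:
        record(buf)
        delta = scale
    if 18 < y:
        y = y + 35
        scale = delta[scale]
    else:
        y = y // y
    y = scale
    scale = buf != y and y == delta
    scale = delta != scale and scale != delta
    if y != scale and scale <= buf:
        record(buf)
    return y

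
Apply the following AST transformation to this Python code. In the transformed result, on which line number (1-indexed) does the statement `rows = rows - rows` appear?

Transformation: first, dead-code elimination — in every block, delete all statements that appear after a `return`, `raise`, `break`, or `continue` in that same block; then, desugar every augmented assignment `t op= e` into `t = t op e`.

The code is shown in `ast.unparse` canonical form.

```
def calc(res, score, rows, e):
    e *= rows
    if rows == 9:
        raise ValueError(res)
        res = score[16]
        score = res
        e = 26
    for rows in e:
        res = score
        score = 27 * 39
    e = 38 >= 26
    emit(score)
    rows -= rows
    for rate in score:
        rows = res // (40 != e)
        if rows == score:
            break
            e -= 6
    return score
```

10

Transformed code:
def calc(res, score, rows, e):
    e = e * rows
    if rows == 9:
        raise ValueError(res)
    for rows in e:
        res = score
        score = 27 * 39
    e = 38 >= 26
    emit(score)
    rows = rows - rows
    for rate in score:
        rows = res // (40 != e)
        if rows == score:
            break
    return score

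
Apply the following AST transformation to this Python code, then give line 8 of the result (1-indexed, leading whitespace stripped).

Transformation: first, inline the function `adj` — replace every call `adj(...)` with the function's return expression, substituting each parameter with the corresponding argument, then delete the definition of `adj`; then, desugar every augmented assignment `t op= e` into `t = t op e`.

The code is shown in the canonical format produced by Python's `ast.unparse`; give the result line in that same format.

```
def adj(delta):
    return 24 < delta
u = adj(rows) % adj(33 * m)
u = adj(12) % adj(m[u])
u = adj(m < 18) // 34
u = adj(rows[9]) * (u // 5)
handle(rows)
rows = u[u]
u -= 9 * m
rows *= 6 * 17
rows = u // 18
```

rows = rows * (6 * 17)

Transformed code:
u = (24 < rows) % (24 < 33 * m)
u = (24 < 12) % (24 < m[u])
u = (24 < (m < 18)) // 34
u = (24 < rows[9]) * (u // 5)
handle(rows)
rows = u[u]
u = u - 9 * m
rows = rows * (6 * 17)
rows = u // 18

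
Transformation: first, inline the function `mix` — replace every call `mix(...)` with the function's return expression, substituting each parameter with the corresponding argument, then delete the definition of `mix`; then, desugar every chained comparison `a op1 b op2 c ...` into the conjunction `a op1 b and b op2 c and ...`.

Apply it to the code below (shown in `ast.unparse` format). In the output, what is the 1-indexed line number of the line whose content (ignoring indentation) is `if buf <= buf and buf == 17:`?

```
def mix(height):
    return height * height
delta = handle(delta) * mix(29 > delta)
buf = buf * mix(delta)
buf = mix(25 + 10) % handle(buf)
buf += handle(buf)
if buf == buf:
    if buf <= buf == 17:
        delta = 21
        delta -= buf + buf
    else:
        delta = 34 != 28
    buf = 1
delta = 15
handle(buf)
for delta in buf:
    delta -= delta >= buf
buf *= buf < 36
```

6

Transformed code:
delta = handle(delta) * ((29 > delta) * (29 > delta))
buf = buf * (delta * delta)
buf = (25 + 10) * (25 + 10) % handle(buf)
buf += handle(buf)
if buf == buf:
    if buf <= buf and buf == 17:
        delta = 21
        delta -= buf + buf
    else:
        delta = 34 != 28
    buf = 1
delta = 15
handle(buf)
for delta in buf:
    delta -= delta >= buf
buf *= buf < 36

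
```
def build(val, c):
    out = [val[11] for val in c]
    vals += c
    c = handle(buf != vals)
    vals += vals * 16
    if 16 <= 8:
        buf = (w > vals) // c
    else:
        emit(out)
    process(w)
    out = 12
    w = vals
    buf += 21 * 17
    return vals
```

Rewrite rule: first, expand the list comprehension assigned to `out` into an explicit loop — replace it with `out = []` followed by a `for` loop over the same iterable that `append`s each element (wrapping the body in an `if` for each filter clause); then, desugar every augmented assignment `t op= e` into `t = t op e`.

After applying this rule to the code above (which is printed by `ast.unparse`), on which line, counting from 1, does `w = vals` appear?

14

Transformed code:
def build(val, c):
    out = []
    for val in c:
        out.append(val[11])
    vals = vals + c
    c = handle(buf != vals)
    vals = vals + vals * 16
    if 16 <= 8:
        buf = (w > vals) // c
    else:
        emit(out)
    process(w)
    out = 12
    w = vals
    buf = buf + 21 * 17
    return vals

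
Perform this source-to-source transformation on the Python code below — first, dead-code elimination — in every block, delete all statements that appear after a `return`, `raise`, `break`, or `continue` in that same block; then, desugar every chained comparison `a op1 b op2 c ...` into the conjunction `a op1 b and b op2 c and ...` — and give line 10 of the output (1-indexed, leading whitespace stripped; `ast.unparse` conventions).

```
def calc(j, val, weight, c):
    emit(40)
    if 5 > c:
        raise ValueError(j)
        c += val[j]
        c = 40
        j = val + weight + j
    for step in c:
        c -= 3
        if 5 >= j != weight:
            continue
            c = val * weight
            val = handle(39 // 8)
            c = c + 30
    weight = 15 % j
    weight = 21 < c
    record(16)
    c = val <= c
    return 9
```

Transformed code:
def calc(j, val, weight, c):
    emit(40)
    if 5 > c:
        raise ValueError(j)
    for step in c:
        c -= 3
        if 5 >= j and j != weight:
            continue
    weight = 15 % j
    weight = 21 < c
    record(16)
    c = val <= c
    return 9

weight = 21 < c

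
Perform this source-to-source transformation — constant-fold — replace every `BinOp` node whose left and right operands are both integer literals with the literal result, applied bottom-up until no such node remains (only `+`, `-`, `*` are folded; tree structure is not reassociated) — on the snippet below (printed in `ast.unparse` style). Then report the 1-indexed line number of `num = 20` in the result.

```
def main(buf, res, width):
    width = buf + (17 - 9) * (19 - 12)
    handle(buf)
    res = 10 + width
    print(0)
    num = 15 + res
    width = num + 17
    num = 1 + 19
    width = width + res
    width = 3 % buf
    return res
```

8

Transformed code:
def main(buf, res, width):
    width = buf + 56
    handle(buf)
    res = 10 + width
    print(0)
    num = 15 + res
    width = num + 17
    num = 20
    width = width + res
    width = 3 % buf
    return res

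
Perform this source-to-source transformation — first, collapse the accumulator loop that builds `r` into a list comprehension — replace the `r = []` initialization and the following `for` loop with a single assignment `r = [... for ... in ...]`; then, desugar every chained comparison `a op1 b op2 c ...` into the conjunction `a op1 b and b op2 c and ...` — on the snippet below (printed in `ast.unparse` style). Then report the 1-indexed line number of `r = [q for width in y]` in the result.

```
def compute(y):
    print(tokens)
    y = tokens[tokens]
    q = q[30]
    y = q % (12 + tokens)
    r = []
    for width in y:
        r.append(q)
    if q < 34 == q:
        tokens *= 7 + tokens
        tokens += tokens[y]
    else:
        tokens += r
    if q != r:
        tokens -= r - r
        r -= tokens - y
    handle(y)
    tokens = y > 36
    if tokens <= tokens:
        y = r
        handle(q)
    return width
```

Transformed code:
def compute(y):
    print(tokens)
    y = tokens[tokens]
    q = q[30]
    y = q % (12 + tokens)
    r = [q for width in y]
    if q < 34 and 34 == q:
        tokens *= 7 + tokens
        tokens += tokens[y]
    else:
        tokens += r
    if q != r:
        tokens -= r - r
        r -= tokens - y
    handle(y)
    tokens = y > 36
    if tokens <= tokens:
        y = r
        handle(q)
    return width

6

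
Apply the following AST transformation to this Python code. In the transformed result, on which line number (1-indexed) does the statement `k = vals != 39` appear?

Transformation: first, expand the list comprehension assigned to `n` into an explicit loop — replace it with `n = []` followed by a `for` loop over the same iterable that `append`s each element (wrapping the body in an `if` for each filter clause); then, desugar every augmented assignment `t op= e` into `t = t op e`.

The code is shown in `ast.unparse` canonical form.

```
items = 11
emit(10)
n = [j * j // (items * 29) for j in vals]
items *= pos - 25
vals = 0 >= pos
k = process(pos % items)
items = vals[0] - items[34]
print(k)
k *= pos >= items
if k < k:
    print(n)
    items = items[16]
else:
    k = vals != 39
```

16

Transformed code:
items = 11
emit(10)
n = []
for j in vals:
    n.append(j * j // (items * 29))
items = items * (pos - 25)
vals = 0 >= pos
k = process(pos % items)
items = vals[0] - items[34]
print(k)
k = k * (pos >= items)
if k < k:
    print(n)
    items = items[16]
else:
    k = vals != 39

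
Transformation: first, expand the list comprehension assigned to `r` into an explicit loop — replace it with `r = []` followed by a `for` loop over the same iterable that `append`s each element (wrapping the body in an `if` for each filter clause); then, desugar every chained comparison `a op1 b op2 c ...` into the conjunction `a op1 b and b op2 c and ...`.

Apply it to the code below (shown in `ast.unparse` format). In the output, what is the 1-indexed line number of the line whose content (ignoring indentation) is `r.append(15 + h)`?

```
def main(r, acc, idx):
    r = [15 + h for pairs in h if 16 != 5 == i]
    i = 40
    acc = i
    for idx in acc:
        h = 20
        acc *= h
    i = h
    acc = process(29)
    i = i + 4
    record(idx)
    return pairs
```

Transformed code:
def main(r, acc, idx):
    r = []
    for pairs in h:
        if 16 != 5 and 5 == i:
            r.append(15 + h)
    i = 40
    acc = i
    for idx in acc:
        h = 20
        acc *= h
    i = h
    acc = process(29)
    i = i + 4
    record(idx)
    return pairs

5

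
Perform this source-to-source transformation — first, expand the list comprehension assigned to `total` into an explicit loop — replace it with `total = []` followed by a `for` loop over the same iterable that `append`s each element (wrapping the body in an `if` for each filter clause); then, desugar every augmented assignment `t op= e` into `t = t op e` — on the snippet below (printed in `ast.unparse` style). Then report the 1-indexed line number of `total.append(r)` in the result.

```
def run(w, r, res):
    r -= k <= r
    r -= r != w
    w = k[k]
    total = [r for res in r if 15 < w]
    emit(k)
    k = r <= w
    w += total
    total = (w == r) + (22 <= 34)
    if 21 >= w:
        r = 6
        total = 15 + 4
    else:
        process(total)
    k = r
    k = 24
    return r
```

8

Transformed code:
def run(w, r, res):
    r = r - (k <= r)
    r = r - (r != w)
    w = k[k]
    total = []
    for res in r:
        if 15 < w:
            total.append(r)
    emit(k)
    k = r <= w
    w = w + total
    total = (w == r) + (22 <= 34)
    if 21 >= w:
        r = 6
        total = 15 + 4
    else:
        process(total)
    k = r
    k = 24
    return r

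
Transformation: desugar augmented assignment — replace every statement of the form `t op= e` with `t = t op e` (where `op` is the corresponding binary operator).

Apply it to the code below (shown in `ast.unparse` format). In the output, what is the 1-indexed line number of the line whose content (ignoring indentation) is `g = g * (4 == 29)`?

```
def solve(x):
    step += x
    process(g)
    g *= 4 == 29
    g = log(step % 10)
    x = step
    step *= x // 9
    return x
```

Transformed code:
def solve(x):
    step = step + x
    process(g)
    g = g * (4 == 29)
    g = log(step % 10)
    x = step
    step = step * (x // 9)
    return x

4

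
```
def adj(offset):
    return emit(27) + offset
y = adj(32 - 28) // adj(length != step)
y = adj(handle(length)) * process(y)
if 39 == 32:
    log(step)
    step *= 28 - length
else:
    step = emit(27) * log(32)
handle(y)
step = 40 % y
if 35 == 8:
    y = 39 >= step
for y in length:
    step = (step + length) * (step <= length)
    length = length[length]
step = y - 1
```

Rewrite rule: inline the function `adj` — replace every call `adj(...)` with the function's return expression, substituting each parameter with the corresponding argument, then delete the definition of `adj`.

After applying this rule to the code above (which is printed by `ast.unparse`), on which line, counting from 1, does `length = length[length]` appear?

14

Transformed code:
y = (emit(27) + (32 - 28)) // (emit(27) + (length != step))
y = (emit(27) + handle(length)) * process(y)
if 39 == 32:
    log(step)
    step *= 28 - length
else:
    step = emit(27) * log(32)
handle(y)
step = 40 % y
if 35 == 8:
    y = 39 >= step
for y in length:
    step = (step + length) * (step <= length)
    length = length[length]
step = y - 1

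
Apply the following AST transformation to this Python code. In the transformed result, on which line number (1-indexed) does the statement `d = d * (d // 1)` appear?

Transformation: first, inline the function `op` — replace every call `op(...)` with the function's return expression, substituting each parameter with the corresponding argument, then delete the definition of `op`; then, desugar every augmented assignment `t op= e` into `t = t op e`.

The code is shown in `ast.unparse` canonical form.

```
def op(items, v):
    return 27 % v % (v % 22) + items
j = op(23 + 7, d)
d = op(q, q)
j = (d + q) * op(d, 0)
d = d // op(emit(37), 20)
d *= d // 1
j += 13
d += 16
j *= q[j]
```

Transformed code:
j = 27 % d % (d % 22) + (23 + 7)
d = 27 % q % (q % 22) + q
j = (d + q) * (27 % 0 % (0 % 22) + d)
d = d // (27 % 20 % (20 % 22) + emit(37))
d = d * (d // 1)
j = j + 13
d = d + 16
j = j * q[j]

5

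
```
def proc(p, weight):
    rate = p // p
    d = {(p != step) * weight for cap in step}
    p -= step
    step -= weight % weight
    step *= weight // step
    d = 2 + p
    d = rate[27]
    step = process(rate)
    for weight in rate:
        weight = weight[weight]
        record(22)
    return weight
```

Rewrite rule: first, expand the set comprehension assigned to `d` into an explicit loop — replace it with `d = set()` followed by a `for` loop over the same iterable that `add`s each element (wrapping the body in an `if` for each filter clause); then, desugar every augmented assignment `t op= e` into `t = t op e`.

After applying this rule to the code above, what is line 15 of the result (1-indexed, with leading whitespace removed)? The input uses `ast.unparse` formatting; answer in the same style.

return weight

Transformed code:
def proc(p, weight):
    rate = p // p
    d = set()
    for cap in step:
        d.add((p != step) * weight)
    p = p - step
    step = step - weight % weight
    step = step * (weight // step)
    d = 2 + p
    d = rate[27]
    step = process(rate)
    for weight in rate:
        weight = weight[weight]
        record(22)
    return weight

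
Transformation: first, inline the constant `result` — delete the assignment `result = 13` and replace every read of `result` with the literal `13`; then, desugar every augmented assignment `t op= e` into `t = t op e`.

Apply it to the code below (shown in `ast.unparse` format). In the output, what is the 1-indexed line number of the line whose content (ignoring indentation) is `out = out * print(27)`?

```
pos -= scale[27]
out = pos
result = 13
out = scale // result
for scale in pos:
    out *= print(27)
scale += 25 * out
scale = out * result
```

5

Transformed code:
pos = pos - scale[27]
out = pos
out = scale // 13
for scale in pos:
    out = out * print(27)
scale = scale + 25 * out
scale = out * 13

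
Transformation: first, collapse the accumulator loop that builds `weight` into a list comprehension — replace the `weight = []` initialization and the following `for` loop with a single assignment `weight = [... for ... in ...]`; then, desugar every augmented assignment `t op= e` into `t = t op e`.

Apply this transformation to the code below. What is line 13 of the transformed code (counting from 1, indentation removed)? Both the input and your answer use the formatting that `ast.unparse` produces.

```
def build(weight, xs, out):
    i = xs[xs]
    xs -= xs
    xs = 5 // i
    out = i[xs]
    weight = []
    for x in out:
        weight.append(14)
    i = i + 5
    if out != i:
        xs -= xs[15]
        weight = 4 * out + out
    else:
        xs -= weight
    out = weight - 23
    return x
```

out = weight - 23

Transformed code:
def build(weight, xs, out):
    i = xs[xs]
    xs = xs - xs
    xs = 5 // i
    out = i[xs]
    weight = [14 for x in out]
    i = i + 5
    if out != i:
        xs = xs - xs[15]
        weight = 4 * out + out
    else:
        xs = xs - weight
    out = weight - 23
    return x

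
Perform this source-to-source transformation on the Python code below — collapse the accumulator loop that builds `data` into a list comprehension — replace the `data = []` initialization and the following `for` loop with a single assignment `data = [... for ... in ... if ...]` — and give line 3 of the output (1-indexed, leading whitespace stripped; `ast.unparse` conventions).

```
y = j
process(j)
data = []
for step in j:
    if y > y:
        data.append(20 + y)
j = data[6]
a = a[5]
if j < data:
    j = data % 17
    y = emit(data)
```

Transformed code:
y = j
process(j)
data = [20 + y for step in j if y > y]
j = data[6]
a = a[5]
if j < data:
    j = data % 17
    y = emit(data)

data = [20 + y for step in j if y > y]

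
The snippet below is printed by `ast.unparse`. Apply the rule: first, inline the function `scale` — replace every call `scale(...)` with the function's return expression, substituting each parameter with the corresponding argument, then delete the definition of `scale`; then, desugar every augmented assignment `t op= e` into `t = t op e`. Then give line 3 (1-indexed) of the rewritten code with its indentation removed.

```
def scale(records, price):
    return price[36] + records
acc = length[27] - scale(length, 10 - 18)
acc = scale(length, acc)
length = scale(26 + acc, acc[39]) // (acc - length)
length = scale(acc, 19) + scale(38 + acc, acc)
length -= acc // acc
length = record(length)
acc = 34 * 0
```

length = (acc[39][36] + (26 + acc)) // (acc - length)

Transformed code:
acc = length[27] - ((10 - 18)[36] + length)
acc = acc[36] + length
length = (acc[39][36] + (26 + acc)) // (acc - length)
length = 19[36] + acc + (acc[36] + (38 + acc))
length = length - acc // acc
length = record(length)
acc = 34 * 0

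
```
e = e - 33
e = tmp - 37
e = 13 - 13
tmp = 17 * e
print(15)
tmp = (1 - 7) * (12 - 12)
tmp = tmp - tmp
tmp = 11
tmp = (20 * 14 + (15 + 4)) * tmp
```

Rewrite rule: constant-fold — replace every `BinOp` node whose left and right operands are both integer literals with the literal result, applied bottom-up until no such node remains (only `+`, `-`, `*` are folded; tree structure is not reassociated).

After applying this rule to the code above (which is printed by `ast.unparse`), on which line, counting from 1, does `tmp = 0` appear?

Transformed code:
e = e - 33
e = tmp - 37
e = 0
tmp = 17 * e
print(15)
tmp = 0
tmp = tmp - tmp
tmp = 11
tmp = 299 * tmp

6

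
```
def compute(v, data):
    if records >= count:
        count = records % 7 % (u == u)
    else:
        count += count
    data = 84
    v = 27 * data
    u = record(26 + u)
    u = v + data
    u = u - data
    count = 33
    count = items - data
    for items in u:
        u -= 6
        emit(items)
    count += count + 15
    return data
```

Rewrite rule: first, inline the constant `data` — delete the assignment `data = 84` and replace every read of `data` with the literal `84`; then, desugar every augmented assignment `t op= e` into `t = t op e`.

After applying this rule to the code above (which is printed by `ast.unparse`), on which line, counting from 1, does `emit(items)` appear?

Transformed code:
def compute(v, data):
    if records >= count:
        count = records % 7 % (u == u)
    else:
        count = count + count
    v = 27 * 84
    u = record(26 + u)
    u = v + 84
    u = u - 84
    count = 33
    count = items - 84
    for items in u:
        u = u - 6
        emit(items)
    count = count + (count + 15)
    return 84

14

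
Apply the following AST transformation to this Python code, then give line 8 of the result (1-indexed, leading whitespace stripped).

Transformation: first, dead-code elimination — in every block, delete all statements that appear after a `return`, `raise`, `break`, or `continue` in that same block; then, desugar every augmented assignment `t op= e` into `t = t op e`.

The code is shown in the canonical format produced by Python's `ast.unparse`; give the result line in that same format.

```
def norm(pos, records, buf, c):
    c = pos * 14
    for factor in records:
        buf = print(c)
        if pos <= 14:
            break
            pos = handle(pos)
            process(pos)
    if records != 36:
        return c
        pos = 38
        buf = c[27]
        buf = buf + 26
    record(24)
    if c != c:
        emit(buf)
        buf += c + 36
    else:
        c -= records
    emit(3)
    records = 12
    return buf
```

return c

Transformed code:
def norm(pos, records, buf, c):
    c = pos * 14
    for factor in records:
        buf = print(c)
        if pos <= 14:
            break
    if records != 36:
        return c
    record(24)
    if c != c:
        emit(buf)
        buf = buf + (c + 36)
    else:
        c = c - records
    emit(3)
    records = 12
    return buf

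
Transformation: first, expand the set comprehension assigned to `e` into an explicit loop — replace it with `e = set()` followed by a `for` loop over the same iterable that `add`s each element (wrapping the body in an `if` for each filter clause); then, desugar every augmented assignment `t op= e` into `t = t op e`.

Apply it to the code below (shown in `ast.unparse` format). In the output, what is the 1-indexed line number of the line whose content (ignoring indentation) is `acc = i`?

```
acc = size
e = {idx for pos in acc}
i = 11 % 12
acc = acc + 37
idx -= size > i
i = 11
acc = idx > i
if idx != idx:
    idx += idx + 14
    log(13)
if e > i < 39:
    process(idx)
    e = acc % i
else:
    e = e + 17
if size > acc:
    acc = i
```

Transformed code:
acc = size
e = set()
for pos in acc:
    e.add(idx)
i = 11 % 12
acc = acc + 37
idx = idx - (size > i)
i = 11
acc = idx > i
if idx != idx:
    idx = idx + (idx + 14)
    log(13)
if e > i < 39:
    process(idx)
    e = acc % i
else:
    e = e + 17
if size > acc:
    acc = i

19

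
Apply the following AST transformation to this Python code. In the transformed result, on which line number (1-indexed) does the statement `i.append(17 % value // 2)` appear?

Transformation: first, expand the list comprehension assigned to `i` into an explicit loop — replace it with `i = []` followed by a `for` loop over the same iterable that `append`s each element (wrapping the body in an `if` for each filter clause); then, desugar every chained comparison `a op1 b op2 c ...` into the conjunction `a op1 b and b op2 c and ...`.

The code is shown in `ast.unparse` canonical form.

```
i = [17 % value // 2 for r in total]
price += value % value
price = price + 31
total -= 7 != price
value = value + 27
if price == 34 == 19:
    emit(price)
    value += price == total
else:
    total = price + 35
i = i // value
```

Transformed code:
i = []
for r in total:
    i.append(17 % value // 2)
price += value % value
price = price + 31
total -= 7 != price
value = value + 27
if price == 34 and 34 == 19:
    emit(price)
    value += price == total
else:
    total = price + 35
i = i // value

3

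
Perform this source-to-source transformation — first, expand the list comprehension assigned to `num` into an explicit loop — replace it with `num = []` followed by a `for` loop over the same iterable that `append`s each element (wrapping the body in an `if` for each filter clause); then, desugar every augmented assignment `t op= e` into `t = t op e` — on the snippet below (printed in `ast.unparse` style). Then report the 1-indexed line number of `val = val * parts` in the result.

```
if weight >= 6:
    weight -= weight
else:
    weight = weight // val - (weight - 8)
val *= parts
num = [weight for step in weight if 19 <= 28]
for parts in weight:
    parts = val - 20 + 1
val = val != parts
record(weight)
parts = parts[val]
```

Transformed code:
if weight >= 6:
    weight = weight - weight
else:
    weight = weight // val - (weight - 8)
val = val * parts
num = []
for step in weight:
    if 19 <= 28:
        num.append(weight)
for parts in weight:
    parts = val - 20 + 1
val = val != parts
record(weight)
parts = parts[val]

5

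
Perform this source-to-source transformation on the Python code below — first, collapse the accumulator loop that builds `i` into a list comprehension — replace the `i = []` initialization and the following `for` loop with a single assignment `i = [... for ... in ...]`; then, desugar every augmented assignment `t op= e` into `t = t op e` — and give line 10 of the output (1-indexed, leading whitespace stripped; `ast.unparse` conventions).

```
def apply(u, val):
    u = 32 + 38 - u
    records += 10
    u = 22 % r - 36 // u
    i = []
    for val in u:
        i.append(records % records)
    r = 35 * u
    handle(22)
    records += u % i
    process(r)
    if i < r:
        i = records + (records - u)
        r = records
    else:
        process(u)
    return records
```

Transformed code:
def apply(u, val):
    u = 32 + 38 - u
    records = records + 10
    u = 22 % r - 36 // u
    i = [records % records for val in u]
    r = 35 * u
    handle(22)
    records = records + u % i
    process(r)
    if i < r:
        i = records + (records - u)
        r = records
    else:
        process(u)
    return records

if i < r:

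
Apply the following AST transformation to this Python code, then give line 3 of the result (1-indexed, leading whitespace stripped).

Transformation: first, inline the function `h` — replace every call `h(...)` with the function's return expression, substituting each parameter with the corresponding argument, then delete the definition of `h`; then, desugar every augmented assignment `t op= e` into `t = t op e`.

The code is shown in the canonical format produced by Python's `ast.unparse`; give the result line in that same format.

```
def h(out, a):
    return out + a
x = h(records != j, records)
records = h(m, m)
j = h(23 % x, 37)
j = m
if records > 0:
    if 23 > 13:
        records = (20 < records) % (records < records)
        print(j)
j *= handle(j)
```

Transformed code:
x = (records != j) + records
records = m + m
j = 23 % x + 37
j = m
if records > 0:
    if 23 > 13:
        records = (20 < records) % (records < records)
        print(j)
j = j * handle(j)

j = 23 % x + 37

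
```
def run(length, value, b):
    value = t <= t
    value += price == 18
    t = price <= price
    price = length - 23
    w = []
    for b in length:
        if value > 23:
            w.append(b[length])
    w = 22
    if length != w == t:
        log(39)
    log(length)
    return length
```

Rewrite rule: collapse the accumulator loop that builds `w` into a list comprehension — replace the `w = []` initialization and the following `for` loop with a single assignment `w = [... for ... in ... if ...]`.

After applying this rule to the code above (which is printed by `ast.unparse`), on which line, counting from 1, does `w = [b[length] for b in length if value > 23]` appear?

6

Transformed code:
def run(length, value, b):
    value = t <= t
    value += price == 18
    t = price <= price
    price = length - 23
    w = [b[length] for b in length if value > 23]
    w = 22
    if length != w == t:
        log(39)
    log(length)
    return length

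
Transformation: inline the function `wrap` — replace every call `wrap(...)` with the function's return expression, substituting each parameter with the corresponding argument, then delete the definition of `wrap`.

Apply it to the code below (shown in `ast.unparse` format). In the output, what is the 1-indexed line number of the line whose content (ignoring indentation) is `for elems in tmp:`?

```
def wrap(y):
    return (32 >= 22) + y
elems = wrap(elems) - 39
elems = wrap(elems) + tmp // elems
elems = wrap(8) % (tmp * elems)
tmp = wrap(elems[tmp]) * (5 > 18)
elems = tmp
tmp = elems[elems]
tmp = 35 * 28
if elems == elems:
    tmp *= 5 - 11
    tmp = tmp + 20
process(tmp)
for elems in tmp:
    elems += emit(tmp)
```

12

Transformed code:
elems = (32 >= 22) + elems - 39
elems = (32 >= 22) + elems + tmp // elems
elems = ((32 >= 22) + 8) % (tmp * elems)
tmp = ((32 >= 22) + elems[tmp]) * (5 > 18)
elems = tmp
tmp = elems[elems]
tmp = 35 * 28
if elems == elems:
    tmp *= 5 - 11
    tmp = tmp + 20
process(tmp)
for elems in tmp:
    elems += emit(tmp)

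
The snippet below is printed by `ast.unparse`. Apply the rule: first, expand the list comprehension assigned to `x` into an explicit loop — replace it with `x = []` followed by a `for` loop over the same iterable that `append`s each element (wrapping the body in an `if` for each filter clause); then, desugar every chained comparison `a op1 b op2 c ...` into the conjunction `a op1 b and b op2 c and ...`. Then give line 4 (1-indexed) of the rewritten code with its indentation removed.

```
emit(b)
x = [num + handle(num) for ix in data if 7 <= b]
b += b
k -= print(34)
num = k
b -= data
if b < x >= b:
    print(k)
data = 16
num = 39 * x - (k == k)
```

if 7 <= b:

Transformed code:
emit(b)
x = []
for ix in data:
    if 7 <= b:
        x.append(num + handle(num))
b += b
k -= print(34)
num = k
b -= data
if b < x and x >= b:
    print(k)
data = 16
num = 39 * x - (k == k)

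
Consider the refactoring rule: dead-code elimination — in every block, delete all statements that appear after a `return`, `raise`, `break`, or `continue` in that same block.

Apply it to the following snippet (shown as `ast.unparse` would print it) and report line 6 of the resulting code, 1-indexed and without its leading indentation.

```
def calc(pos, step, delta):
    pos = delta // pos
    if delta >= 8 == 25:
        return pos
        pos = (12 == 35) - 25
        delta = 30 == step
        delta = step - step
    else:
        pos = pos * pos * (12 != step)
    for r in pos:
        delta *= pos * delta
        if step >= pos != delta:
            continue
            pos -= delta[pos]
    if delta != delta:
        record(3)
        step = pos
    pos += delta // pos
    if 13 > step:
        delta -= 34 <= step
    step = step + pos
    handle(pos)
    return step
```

pos = pos * pos * (12 != step)

Transformed code:
def calc(pos, step, delta):
    pos = delta // pos
    if delta >= 8 == 25:
        return pos
    else:
        pos = pos * pos * (12 != step)
    for r in pos:
        delta *= pos * delta
        if step >= pos != delta:
            continue
    if delta != delta:
        record(3)
        step = pos
    pos += delta // pos
    if 13 > step:
        delta -= 34 <= step
    step = step + pos
    handle(pos)
    return step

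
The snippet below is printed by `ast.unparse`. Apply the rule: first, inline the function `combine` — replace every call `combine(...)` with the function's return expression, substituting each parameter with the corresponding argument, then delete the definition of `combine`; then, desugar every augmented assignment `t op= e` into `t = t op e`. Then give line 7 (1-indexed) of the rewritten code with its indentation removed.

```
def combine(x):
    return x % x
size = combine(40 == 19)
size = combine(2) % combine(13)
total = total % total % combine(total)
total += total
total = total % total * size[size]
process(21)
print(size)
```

Transformed code:
size = (40 == 19) % (40 == 19)
size = 2 % 2 % (13 % 13)
total = total % total % (total % total)
total = total + total
total = total % total * size[size]
process(21)
print(size)

print(size)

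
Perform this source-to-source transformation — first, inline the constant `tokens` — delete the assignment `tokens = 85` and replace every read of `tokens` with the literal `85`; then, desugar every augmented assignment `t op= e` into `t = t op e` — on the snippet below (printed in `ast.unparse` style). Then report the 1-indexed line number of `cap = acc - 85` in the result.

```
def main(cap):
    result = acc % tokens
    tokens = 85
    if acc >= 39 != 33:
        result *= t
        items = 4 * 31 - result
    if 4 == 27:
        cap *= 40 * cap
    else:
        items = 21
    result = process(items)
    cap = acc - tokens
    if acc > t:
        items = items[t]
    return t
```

11

Transformed code:
def main(cap):
    result = acc % 85
    if acc >= 39 != 33:
        result = result * t
        items = 4 * 31 - result
    if 4 == 27:
        cap = cap * (40 * cap)
    else:
        items = 21
    result = process(items)
    cap = acc - 85
    if acc > t:
        items = items[t]
    return t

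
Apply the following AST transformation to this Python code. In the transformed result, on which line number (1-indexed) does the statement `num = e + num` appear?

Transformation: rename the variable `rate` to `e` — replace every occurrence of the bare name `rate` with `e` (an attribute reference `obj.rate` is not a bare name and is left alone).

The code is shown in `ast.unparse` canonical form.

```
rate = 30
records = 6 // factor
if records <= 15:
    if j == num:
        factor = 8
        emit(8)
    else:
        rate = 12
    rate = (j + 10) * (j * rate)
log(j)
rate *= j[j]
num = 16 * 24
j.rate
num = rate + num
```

Transformed code:
e = 30
records = 6 // factor
if records <= 15:
    if j == num:
        factor = 8
        emit(8)
    else:
        e = 12
    e = (j + 10) * (j * e)
log(j)
e *= j[j]
num = 16 * 24
j.rate
num = e + num

14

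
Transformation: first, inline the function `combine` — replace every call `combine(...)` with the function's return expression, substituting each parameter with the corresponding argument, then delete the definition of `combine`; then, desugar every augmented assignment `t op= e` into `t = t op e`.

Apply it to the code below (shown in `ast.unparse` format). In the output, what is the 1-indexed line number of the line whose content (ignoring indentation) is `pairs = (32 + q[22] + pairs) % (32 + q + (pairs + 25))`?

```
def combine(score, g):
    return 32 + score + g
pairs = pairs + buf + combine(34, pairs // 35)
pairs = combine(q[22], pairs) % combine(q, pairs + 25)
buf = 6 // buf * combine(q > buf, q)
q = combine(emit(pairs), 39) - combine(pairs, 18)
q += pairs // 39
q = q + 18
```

Transformed code:
pairs = pairs + buf + (32 + 34 + pairs // 35)
pairs = (32 + q[22] + pairs) % (32 + q + (pairs + 25))
buf = 6 // buf * (32 + (q > buf) + q)
q = 32 + emit(pairs) + 39 - (32 + pairs + 18)
q = q + pairs // 39
q = q + 18

2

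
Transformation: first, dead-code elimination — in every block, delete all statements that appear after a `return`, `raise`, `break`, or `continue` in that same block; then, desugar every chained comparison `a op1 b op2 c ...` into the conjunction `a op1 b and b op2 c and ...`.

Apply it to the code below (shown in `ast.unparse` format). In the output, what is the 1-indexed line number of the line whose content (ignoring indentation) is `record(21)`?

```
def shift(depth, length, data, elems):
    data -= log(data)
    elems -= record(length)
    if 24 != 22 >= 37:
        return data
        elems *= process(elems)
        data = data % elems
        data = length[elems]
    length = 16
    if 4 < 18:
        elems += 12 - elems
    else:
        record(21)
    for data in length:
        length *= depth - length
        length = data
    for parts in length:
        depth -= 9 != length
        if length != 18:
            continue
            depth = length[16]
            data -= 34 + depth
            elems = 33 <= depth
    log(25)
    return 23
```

10

Transformed code:
def shift(depth, length, data, elems):
    data -= log(data)
    elems -= record(length)
    if 24 != 22 and 22 >= 37:
        return data
    length = 16
    if 4 < 18:
        elems += 12 - elems
    else:
        record(21)
    for data in length:
        length *= depth - length
        length = data
    for parts in length:
        depth -= 9 != length
        if length != 18:
            continue
    log(25)
    return 23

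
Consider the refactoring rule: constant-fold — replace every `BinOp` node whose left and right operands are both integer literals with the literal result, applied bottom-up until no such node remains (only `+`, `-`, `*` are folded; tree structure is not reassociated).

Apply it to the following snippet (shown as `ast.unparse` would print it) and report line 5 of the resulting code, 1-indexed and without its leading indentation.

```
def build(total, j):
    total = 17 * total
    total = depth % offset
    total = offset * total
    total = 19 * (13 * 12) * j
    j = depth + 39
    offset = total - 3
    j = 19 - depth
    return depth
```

Transformed code:
def build(total, j):
    total = 17 * total
    total = depth % offset
    total = offset * total
    total = 2964 * j
    j = depth + 39
    offset = total - 3
    j = 19 - depth
    return depth

total = 2964 * j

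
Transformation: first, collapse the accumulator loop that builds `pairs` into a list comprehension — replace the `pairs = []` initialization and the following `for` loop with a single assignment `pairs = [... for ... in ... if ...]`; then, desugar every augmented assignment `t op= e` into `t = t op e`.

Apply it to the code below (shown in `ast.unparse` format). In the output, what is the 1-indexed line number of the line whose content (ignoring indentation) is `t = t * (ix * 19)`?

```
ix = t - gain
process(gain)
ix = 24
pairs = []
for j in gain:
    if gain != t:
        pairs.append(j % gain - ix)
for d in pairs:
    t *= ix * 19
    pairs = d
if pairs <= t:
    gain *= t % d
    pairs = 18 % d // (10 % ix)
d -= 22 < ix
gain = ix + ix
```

Transformed code:
ix = t - gain
process(gain)
ix = 24
pairs = [j % gain - ix for j in gain if gain != t]
for d in pairs:
    t = t * (ix * 19)
    pairs = d
if pairs <= t:
    gain = gain * (t % d)
    pairs = 18 % d // (10 % ix)
d = d - (22 < ix)
gain = ix + ix

6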